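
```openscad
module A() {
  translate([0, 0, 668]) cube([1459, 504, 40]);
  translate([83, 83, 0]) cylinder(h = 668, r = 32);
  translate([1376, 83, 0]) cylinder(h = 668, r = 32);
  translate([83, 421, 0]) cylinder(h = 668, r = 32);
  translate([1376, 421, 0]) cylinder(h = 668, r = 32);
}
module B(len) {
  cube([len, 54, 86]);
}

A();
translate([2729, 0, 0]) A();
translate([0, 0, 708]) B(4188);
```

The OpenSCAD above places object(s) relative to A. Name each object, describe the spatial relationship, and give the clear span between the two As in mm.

Second table starts at x = 2729; first ends at x = 1459; clear span = 2729 − 1459 = 1270 mm.

A is a table. B is a beam. A beam spans the tops of two tables. The clear span between the two tables is 1270 mm.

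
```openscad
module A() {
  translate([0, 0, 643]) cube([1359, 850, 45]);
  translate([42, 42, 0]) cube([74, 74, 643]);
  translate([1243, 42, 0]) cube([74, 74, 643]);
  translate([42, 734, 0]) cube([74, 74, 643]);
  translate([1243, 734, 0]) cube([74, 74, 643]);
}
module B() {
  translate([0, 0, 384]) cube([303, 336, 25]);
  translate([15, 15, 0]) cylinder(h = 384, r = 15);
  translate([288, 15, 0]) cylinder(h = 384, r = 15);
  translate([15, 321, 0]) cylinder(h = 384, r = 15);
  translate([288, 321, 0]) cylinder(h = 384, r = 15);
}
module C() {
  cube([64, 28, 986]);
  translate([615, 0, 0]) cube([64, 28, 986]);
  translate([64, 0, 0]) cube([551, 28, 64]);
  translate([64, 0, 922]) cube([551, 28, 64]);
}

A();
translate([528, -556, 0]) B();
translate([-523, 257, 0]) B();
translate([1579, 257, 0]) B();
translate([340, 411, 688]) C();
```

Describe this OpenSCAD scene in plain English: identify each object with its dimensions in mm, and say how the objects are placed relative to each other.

A is a table with a 1359×850 mm rectangular top, 45 mm thick, top surface at z = 688 mm, supported by four 74×74 mm square legs, each inset 42 mm from the nearest pair of top edges, running from the floor.

B is a four-legged stool. The seat is 303×336 mm, 25 mm thick, top at z = 409 mm. It stands on four round legs, each 30 mm in diameter, from z = 0 to the seat underside, each leg's axis is inset half a diameter from the nearest pair of seat edges (so the leg's bounding box is flush with the corner).

C is a picture frame with a 551×858 mm rectangular opening (x by z) and a uniform 64 mm border on every side. Frame depth is 28 mm along y. It is built from two vertical stiles running the full outside height and two horizontal rails spanning the gap between the stiles.

Three stools sit around the table at the −y, −x, +x sides. The picture frame is on top of the table, centred.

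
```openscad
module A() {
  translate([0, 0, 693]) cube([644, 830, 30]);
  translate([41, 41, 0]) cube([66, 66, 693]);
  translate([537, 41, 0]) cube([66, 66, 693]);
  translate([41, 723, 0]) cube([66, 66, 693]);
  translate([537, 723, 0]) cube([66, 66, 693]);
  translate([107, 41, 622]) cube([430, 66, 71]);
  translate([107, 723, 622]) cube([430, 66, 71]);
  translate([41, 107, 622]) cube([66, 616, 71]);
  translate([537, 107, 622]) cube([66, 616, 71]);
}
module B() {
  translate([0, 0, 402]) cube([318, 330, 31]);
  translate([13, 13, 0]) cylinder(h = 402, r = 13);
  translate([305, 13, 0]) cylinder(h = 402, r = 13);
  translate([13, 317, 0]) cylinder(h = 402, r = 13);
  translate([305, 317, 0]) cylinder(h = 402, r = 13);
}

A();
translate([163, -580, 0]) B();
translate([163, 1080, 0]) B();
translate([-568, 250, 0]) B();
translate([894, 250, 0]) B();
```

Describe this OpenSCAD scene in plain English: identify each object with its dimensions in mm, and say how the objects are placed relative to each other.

A is a rectangular dining table. The top is 644×830×30 mm with its upper surface at z = 723 mm. It stands on four 66×66 mm square legs, each inset 41 mm from the nearest pair of top edges, running from the floor to the underside of the top. Four apron rails, 66 mm thick and 71 mm tall, run between adjacent legs with their top edges flush with the underside of the top and their outer faces flush with the legs' outer faces.

B is a simple wooden stool: a rectangular seat 318 mm (x) by 330 mm (y), 31 mm thick, top face at z = 433 mm, on four round legs, each 26 mm in diameter. The legs rest on z = 0, each leg's axis is inset half a diameter from the nearest pair of seat edges (so the leg's bounding box is flush with the corner).

Four stools sit around the table at the −y, +y, −x, +x sides.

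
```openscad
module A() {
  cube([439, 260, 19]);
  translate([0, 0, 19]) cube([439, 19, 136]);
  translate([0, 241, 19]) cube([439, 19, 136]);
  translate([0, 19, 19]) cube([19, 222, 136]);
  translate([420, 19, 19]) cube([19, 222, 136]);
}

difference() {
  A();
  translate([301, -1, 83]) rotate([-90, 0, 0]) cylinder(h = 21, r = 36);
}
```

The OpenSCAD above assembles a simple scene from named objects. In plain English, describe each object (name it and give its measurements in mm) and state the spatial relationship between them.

A is an open-topped rectangular box: outside dimensions 439×260×155 mm, with a uniform wall and base thickness of 19 mm. The base is a full 439×260 slab on the floor; four walls sit on top of the base. The front and back walls (the −y and +y sides) span the full width; the two side walls fit between them.

The open box has a circular hole of radius 36 mm through its front wall, centred at (x = 301, z = 83).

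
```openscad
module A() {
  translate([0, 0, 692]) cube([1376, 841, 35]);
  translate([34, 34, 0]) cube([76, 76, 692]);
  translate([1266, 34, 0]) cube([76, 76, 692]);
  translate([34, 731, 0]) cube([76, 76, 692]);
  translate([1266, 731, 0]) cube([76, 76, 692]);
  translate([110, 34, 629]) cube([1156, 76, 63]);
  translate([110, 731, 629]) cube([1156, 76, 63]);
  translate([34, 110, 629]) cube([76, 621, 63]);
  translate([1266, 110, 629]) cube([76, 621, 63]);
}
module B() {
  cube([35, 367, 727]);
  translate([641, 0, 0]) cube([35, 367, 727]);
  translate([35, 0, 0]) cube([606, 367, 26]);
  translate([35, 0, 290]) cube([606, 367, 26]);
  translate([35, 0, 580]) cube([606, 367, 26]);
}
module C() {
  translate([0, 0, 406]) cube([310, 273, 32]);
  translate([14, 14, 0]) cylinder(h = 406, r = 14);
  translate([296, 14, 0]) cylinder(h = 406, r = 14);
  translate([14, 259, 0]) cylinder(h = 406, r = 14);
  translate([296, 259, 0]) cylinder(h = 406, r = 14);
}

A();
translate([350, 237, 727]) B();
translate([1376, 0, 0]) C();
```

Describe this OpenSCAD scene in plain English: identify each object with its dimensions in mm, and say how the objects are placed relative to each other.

A is a table: top 1376 mm (x) × 841 mm (y), 35 mm thick, upper face at z = 727 mm, on four 76×76 mm square legs, each inset 34 mm from the nearest pair of top edges, running from z = 0 to the bottom of the top. Four apron rails, 76 mm thick and 63 mm tall, run between adjacent legs with their top edges flush with the underside of the top and their outer faces flush with the legs' outer faces.

B is a bookshelf 676 mm wide overall, 367 mm deep and 727 mm tall. The two sides are 35 mm thick vertical panels. 3 horizontal shelves of 26 mm thickness span between the inner faces of the sides; the lowest shelf sits on the floor and shelves are stacked with a clear vertical gap of 264 mm between each pair.

C is a four-legged stool. The seat is 310×273 mm, 32 mm thick, top at z = 438 mm. It stands on four round legs, each 28 mm in diameter, from z = 0 to the seat underside, each leg's axis is inset half a diameter from the nearest pair of seat edges (so the leg's bounding box is flush with the corner).

The bookshelf is on top of the table, centred. The stool is against the table's +x side, with their −y faces flush.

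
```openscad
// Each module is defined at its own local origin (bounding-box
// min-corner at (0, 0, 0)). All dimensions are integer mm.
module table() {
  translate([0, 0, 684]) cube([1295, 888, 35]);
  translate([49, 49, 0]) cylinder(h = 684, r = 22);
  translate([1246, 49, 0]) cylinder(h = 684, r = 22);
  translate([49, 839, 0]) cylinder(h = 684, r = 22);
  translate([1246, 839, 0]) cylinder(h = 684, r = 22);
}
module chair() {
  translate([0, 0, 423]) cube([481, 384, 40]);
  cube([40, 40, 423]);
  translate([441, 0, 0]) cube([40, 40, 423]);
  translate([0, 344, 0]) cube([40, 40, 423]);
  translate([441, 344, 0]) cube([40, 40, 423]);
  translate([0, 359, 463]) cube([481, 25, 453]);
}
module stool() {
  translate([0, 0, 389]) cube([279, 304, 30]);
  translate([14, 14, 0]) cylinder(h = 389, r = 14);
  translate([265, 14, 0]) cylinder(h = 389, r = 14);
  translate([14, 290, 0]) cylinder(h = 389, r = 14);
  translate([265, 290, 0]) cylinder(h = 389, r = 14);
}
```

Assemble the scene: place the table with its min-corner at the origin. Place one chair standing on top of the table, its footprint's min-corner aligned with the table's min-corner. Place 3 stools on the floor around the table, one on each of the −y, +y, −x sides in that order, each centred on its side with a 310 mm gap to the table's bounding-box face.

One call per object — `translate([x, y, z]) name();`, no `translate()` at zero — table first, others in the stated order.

table();
translate([0, 0, 719]) chair();
translate([508, -614, 0]) stool();
translate([508, 1198, 0]) stool();
translate([-589, 292, 0]) stool();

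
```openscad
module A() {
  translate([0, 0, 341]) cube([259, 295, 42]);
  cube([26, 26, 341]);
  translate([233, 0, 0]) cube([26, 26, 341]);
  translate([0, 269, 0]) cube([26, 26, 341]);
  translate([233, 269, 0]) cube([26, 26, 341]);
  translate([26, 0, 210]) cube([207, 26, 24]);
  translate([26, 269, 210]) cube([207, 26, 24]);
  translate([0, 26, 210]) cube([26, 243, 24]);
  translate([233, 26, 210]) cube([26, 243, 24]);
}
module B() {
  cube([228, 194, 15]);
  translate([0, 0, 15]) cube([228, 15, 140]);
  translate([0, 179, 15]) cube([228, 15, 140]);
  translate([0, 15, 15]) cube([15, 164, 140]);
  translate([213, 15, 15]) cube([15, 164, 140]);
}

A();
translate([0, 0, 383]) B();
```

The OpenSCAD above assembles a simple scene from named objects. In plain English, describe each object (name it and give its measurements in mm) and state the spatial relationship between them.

A is a simple wooden stool: a rectangular seat 259 mm (x) by 295 mm (y), 42 mm thick, top face at z = 383 mm, on four square legs, each 26×26 mm in cross-section. The legs rest on z = 0, each flush with a corner of the seat. Four stretchers, 26 mm wide and 24 mm tall, connect adjacent legs with their undersides at z = 210 mm, each running between the inner faces of the legs it joins and aligned with the legs' outer faces on the other axis.

B is an open storage box with external size 228×194×155 mm and wall thickness 15 mm (the base is also 15 mm thick). The base covers the whole footprint; the four walls stand on the base, with the y-facing walls full-width and the x-facing walls fitting between their inner faces.

The open box is on top of the stool.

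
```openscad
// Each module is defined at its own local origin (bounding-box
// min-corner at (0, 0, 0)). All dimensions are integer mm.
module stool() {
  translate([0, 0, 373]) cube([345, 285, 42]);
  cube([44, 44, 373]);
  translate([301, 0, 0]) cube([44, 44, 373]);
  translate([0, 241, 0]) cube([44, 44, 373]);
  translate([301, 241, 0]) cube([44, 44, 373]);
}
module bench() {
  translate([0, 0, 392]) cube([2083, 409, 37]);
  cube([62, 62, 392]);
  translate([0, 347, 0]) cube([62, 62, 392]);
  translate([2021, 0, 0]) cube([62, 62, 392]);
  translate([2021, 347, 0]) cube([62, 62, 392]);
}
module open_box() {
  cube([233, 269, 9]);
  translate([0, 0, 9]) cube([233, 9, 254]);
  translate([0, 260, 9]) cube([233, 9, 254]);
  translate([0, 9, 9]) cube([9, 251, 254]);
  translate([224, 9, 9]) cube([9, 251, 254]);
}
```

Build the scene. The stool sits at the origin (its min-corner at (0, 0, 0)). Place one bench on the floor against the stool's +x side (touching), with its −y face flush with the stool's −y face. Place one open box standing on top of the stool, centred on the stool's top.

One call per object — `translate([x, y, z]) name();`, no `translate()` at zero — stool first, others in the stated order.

stool();
translate([345, 0, 0]) bench();
translate([56, 8, 415]) open_box();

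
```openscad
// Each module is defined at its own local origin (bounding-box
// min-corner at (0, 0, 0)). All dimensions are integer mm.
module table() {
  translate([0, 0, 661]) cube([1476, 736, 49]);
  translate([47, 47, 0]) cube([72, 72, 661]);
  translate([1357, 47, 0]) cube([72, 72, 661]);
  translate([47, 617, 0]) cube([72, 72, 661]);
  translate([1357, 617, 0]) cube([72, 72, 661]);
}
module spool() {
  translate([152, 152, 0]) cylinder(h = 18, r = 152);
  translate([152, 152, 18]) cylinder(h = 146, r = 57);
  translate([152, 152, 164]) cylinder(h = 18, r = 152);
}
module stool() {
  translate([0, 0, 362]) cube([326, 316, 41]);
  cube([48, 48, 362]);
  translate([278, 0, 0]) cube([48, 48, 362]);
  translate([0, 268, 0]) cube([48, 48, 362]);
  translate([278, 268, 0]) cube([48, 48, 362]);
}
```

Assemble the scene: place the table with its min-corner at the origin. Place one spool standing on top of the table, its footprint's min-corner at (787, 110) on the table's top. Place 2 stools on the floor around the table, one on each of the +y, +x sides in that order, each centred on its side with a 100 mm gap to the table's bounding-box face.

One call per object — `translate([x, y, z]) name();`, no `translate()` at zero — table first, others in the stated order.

table();
translate([787, 110, 710]) spool();
translate([575, 836, 0]) stool();
translate([1576, 210, 0]) stool();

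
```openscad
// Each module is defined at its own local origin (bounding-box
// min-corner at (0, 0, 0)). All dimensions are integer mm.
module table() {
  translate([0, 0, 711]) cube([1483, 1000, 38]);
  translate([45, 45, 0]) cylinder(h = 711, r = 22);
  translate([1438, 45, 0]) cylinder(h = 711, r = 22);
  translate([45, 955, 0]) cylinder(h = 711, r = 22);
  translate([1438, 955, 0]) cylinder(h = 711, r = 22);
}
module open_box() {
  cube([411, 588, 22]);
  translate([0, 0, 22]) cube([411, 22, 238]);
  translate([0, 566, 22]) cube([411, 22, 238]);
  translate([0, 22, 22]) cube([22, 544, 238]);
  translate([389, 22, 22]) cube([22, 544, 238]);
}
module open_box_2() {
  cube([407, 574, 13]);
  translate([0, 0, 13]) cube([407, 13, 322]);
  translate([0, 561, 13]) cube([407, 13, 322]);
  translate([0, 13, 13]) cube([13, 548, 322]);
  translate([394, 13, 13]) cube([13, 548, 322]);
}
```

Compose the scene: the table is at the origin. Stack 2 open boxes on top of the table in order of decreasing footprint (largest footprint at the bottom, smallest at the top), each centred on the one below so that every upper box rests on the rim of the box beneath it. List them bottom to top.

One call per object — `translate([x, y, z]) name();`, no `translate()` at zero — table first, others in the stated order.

table();
translate([536, 206, 749]) open_box();
translate([538, 213, 1009]) open_box_2();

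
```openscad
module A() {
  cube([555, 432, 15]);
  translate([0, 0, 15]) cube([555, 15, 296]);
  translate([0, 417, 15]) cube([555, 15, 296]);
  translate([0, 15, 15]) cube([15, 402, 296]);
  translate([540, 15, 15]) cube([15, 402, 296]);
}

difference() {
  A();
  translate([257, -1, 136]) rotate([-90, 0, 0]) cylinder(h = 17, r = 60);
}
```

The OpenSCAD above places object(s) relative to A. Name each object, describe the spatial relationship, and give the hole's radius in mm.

The subtracted cylinder has r = 60 mm.

A is an open box. The open box has a circular hole through its front wall. The hole's radius is 60 mm.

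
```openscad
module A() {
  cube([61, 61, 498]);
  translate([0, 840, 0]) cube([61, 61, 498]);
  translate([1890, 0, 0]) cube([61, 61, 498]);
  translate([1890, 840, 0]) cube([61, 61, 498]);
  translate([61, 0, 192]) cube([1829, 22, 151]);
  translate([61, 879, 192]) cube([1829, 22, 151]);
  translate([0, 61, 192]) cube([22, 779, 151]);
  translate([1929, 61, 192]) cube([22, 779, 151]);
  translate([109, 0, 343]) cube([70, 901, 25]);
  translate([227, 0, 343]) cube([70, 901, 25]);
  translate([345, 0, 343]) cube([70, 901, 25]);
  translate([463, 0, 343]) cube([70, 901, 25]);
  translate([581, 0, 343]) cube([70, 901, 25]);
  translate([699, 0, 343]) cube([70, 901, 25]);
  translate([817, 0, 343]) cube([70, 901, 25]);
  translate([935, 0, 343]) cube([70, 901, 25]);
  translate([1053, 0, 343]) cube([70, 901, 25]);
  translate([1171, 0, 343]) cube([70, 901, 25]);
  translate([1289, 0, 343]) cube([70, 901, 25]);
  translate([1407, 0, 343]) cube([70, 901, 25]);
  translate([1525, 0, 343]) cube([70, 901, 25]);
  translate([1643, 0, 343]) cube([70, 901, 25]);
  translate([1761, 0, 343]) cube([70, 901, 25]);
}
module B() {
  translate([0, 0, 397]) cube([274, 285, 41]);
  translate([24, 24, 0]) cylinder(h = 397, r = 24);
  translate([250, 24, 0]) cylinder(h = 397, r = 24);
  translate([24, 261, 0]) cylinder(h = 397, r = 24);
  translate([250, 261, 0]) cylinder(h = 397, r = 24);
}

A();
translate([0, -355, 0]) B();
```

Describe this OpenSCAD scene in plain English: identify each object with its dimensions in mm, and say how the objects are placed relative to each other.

A is a bed frame 1951 mm long (x) by 901 mm wide (y). Four 61×61 mm corner posts, 498 mm tall, at the corners of the footprint. Four rails of 22 mm thickness and 151 mm height run between adjacent posts with their undersides at z = 192 mm, their outer faces flush with the outside of the frame (the two x-running rails run between the posts' inner faces; the two y-running rails run between the posts' inner faces). 15 slats, each 70 mm wide (x) and 25 mm thick, lie across the top of the two x-running rails, running the full 901 mm width of the frame in y; the slats are evenly spaced along x between the inner faces of the end posts with equal gaps (rounded down to the nearest mm) at the −x end and between each pair — any rounding remainder accumulates at the +x end.

B is a four-legged stool. The seat is 274×285 mm, 41 mm thick, top at z = 438 mm. It stands on four round legs, each 48 mm in diameter, from z = 0 to the seat underside, each leg's axis is inset half a diameter from the nearest pair of seat edges (so the leg's bounding box is flush with the corner).

The stool is on the floor beside the bed frame on its −y side.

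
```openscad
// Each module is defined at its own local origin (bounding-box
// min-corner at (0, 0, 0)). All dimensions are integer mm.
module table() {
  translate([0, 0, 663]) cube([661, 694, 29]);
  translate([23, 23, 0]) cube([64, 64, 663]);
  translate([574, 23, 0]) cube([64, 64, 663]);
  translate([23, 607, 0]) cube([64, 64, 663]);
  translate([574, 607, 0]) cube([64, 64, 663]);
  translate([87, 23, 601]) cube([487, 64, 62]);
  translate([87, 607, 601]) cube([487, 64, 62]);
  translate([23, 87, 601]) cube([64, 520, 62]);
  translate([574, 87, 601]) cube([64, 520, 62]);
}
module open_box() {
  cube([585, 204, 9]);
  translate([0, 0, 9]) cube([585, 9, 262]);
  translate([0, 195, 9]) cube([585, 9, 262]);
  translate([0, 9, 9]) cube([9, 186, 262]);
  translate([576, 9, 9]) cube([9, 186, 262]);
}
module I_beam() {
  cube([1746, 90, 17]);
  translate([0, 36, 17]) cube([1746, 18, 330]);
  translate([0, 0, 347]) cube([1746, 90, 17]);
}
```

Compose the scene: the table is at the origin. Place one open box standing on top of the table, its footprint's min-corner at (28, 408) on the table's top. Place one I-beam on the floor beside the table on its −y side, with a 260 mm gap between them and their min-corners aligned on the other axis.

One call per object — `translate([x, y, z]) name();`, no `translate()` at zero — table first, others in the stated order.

table();
translate([28, 408, 692]) open_box();
translate([0, -350, 0]) I_beam();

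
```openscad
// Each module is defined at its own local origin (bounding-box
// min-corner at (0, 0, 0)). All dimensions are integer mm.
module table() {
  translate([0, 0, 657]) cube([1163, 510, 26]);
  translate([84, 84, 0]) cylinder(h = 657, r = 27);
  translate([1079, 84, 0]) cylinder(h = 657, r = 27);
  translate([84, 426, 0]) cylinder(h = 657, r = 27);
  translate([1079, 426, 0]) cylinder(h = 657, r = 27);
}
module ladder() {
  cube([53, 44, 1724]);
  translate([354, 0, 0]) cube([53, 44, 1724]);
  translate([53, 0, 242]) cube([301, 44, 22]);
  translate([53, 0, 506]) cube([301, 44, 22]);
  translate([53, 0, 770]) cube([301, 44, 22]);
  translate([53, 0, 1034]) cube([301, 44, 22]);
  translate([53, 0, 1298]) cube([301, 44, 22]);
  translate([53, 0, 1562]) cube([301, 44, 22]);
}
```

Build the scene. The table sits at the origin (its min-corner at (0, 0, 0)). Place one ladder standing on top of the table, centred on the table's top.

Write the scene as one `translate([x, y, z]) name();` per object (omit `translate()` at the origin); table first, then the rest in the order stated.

table();
translate([378, 233, 683]) ladder();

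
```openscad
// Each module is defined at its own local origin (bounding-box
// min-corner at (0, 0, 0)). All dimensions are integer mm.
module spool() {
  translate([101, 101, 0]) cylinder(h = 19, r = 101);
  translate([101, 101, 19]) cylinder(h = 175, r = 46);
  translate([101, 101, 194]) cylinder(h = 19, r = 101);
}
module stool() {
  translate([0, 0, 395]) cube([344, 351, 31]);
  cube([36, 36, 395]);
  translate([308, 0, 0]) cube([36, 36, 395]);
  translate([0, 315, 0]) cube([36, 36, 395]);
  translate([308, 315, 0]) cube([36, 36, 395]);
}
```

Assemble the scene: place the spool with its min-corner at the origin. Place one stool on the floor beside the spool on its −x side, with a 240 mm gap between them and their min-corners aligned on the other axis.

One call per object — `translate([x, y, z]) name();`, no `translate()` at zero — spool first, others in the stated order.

spool();
translate([-584, 0, 0]) stool();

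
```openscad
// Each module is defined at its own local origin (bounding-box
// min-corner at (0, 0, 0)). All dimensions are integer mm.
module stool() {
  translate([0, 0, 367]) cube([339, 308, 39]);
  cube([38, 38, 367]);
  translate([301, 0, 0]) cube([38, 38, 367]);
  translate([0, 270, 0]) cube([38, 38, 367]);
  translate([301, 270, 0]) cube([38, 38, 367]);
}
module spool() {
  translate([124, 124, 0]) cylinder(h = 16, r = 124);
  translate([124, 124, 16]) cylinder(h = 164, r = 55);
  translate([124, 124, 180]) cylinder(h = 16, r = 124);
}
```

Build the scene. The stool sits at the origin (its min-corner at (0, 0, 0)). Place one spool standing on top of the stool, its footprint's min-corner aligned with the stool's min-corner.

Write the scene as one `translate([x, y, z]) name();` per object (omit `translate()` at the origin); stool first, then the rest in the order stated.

stool();
translate([0, 0, 406]) spool();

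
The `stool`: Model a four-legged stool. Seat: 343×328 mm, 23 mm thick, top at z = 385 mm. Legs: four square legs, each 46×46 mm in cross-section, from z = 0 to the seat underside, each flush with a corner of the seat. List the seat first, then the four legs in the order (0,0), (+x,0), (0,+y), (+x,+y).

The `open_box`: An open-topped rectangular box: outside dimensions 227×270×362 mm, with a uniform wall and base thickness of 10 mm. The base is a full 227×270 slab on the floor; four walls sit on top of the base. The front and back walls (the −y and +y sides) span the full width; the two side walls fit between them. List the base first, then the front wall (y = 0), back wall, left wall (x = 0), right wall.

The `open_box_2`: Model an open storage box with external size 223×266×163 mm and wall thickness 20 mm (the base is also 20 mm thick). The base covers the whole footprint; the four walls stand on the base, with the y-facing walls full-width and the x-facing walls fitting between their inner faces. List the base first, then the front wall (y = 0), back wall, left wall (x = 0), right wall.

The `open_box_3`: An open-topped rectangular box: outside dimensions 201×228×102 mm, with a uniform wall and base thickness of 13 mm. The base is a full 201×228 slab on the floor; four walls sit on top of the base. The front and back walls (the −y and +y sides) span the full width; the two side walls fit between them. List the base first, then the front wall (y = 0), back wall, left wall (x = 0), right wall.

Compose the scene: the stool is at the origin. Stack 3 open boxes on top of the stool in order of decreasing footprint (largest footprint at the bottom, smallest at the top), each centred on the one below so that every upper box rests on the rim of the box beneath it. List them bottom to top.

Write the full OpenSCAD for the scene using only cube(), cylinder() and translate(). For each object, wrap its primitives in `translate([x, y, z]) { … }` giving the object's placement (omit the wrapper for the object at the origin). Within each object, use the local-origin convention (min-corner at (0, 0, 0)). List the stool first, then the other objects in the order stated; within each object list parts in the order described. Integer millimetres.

translate([0, 0, 362]) cube([343, 328, 23]);
cube([46, 46, 362]);
translate([297, 0, 0]) cube([46, 46, 362]);
translate([0, 282, 0]) cube([46, 46, 362]);
translate([297, 282, 0]) cube([46, 46, 362]);
translate([58, 29, 385]) {
  cube([227, 270, 10]);
  translate([0, 0, 10]) cube([227, 10, 352]);
  translate([0, 260, 10]) cube([227, 10, 352]);
  translate([0, 10, 10]) cube([10, 250, 352]);
  translate([217, 10, 10]) cube([10, 250, 352]);
}
translate([60, 31, 747]) {
  cube([223, 266, 20]);
  translate([0, 0, 20]) cube([223, 20, 143]);
  translate([0, 246, 20]) cube([223, 20, 143]);
  translate([0, 20, 20]) cube([20, 226, 143]);
  translate([203, 20, 20]) cube([20, 226, 143]);
}
translate([71, 50, 910]) {
  cube([201, 228, 13]);
  translate([0, 0, 13]) cube([201, 13, 89]);
  translate([0, 215, 13]) cube([201, 13, 89]);
  translate([0, 13, 13]) cube([13, 202, 89]);
  translate([188, 13, 13]) cube([13, 202, 89]);
}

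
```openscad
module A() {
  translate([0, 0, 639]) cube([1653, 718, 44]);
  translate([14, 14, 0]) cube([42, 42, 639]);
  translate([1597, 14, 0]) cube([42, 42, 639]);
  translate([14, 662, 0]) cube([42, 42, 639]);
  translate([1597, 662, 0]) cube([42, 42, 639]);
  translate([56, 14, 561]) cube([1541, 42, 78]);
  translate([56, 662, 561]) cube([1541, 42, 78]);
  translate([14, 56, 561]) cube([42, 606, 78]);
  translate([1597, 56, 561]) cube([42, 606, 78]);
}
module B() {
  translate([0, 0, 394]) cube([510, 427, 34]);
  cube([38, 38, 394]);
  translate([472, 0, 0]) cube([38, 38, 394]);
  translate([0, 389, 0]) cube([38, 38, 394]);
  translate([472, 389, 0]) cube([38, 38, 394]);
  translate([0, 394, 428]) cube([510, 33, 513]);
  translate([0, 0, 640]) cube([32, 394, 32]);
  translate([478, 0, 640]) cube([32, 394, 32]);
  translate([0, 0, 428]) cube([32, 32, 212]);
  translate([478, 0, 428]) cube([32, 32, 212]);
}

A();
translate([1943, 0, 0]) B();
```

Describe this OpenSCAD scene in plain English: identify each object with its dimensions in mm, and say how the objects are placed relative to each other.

A is a table with a 1653×718 mm rectangular top, 44 mm thick, top surface at z = 683 mm, supported by four 42×42 mm square legs, each inset 14 mm from the nearest pair of top edges, running from the floor. Four apron rails, 42 mm thick and 78 mm tall, run between adjacent legs with their top edges flush with the underside of the top and their outer faces flush with the legs' outer faces.

B is a chair. The seat is a 510×427×34 mm slab with its top at z = 428 mm, on four 38×38 mm corner legs (flush with the seat edges, standing on z = 0). A flat backrest 33 mm thick, 513 mm tall, spans the full seat width and rises from the seat top along its +y edge, rear face flush with the rear of the seat. Two armrests of 32×32 mm section run along each side from the seat's front edge to the front of the backrest, top faces 244 mm above the seat top and outer faces flush with the seat's x-edges; a 32×32 mm post under the front of each armrest stands on the seat at the front corner.

The chair is on the floor beside the table on its +x side.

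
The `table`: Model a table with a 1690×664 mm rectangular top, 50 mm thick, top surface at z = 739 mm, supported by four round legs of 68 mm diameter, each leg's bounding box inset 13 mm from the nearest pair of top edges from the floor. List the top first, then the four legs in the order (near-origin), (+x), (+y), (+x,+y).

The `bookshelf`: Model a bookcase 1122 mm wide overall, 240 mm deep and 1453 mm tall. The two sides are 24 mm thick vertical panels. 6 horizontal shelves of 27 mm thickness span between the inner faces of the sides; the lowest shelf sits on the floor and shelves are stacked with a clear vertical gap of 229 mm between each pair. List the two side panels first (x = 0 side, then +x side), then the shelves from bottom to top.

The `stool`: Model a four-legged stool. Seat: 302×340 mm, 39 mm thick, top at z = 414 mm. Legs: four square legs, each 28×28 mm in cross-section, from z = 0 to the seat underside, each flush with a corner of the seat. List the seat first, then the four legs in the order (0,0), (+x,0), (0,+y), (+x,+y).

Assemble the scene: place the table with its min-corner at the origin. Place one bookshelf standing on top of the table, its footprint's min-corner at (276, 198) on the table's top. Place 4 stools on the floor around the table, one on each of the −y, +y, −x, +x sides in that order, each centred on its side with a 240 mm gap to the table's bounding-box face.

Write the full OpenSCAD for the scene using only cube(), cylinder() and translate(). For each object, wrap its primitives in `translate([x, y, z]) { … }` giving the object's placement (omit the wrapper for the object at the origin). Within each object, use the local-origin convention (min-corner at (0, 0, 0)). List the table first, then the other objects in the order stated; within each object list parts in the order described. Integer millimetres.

translate([0, 0, 689]) cube([1690, 664, 50]);
translate([47, 47, 0]) cylinder(h = 689, r = 34);
translate([1643, 47, 0]) cylinder(h = 689, r = 34);
translate([47, 617, 0]) cylinder(h = 689, r = 34);
translate([1643, 617, 0]) cylinder(h = 689, r = 34);
translate([276, 198, 739]) {
  cube([24, 240, 1453]);
  translate([1098, 0, 0]) cube([24, 240, 1453]);
  translate([24, 0, 0]) cube([1074, 240, 27]);
  translate([24, 0, 256]) cube([1074, 240, 27]);
  translate([24, 0, 512]) cube([1074, 240, 27]);
  translate([24, 0, 768]) cube([1074, 240, 27]);
  translate([24, 0, 1024]) cube([1074, 240, 27]);
  translate([24, 0, 1280]) cube([1074, 240, 27]);
}
translate([694, -580, 0]) {
  translate([0, 0, 375]) cube([302, 340, 39]);
  cube([28, 28, 375]);
  translate([274, 0, 0]) cube([28, 28, 375]);
  translate([0, 312, 0]) cube([28, 28, 375]);
  translate([274, 312, 0]) cube([28, 28, 375]);
}
translate([694, 904, 0]) {
  translate([0, 0, 375]) cube([302, 340, 39]);
  cube([28, 28, 375]);
  translate([274, 0, 0]) cube([28, 28, 375]);
  translate([0, 312, 0]) cube([28, 28, 375]);
  translate([274, 312, 0]) cube([28, 28, 375]);
}
translate([-542, 162, 0]) {
  translate([0, 0, 375]) cube([302, 340, 39]);
  cube([28, 28, 375]);
  translate([274, 0, 0]) cube([28, 28, 375]);
  translate([0, 312, 0]) cube([28, 28, 375]);
  translate([274, 312, 0]) cube([28, 28, 375]);
}
translate([1930, 162, 0]) {
  translate([0, 0, 375]) cube([302, 340, 39]);
  cube([28, 28, 375]);
  translate([274, 0, 0]) cube([28, 28, 375]);
  translate([0, 312, 0]) cube([28, 28, 375]);
  translate([274, 312, 0]) cube([28, 28, 375]);
}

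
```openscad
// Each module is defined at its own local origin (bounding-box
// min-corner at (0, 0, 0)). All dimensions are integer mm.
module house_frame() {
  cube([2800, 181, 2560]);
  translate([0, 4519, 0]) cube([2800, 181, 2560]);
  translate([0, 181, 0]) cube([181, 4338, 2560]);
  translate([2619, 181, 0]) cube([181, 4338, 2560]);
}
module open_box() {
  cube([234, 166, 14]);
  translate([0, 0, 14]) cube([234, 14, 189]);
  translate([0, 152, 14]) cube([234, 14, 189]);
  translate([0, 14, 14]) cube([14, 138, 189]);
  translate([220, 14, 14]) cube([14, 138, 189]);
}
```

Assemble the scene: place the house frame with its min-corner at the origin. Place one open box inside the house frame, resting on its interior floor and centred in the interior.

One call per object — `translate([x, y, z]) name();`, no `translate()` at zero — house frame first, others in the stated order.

house_frame();
translate([1283, 2267, 0]) open_box();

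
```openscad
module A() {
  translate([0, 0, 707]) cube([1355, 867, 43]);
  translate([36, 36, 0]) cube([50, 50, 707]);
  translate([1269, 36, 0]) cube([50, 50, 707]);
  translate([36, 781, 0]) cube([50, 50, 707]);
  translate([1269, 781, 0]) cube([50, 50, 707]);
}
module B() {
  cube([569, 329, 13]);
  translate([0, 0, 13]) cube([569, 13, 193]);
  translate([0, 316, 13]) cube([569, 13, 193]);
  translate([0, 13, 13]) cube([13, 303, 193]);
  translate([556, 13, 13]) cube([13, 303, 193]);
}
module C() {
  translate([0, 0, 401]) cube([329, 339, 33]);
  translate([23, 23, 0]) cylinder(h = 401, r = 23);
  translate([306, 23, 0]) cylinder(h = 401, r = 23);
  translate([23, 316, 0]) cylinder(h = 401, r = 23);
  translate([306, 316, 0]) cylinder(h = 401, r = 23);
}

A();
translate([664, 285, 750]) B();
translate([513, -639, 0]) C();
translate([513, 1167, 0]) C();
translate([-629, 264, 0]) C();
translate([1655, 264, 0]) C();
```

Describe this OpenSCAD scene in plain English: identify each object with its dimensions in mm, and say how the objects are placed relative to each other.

A is a table: top 1355 mm (x) × 867 mm (y), 43 mm thick, upper face at z = 750 mm, on four 50×50 mm square legs, each inset 36 mm from the nearest pair of top edges, running from z = 0 to the bottom of the top.

B is an open-topped rectangular box: outside dimensions 569×329×206 mm, with a uniform wall and base thickness of 13 mm. The base is a full 569×329 slab on the floor; four walls sit on top of the base. The front and back walls (the −y and +y sides) span the full width; the two side walls fit between them.

C is a simple wooden stool: a rectangular seat 329 mm (x) by 339 mm (y), 33 mm thick, top face at z = 434 mm, on four round legs, each 46 mm in diameter. The legs rest on z = 0, each leg's axis is inset half a diameter from the nearest pair of seat edges (so the leg's bounding box is flush with the corner).

The open box is on top of the table. Four stools sit around the table at the −y, +y, −x, +x sides.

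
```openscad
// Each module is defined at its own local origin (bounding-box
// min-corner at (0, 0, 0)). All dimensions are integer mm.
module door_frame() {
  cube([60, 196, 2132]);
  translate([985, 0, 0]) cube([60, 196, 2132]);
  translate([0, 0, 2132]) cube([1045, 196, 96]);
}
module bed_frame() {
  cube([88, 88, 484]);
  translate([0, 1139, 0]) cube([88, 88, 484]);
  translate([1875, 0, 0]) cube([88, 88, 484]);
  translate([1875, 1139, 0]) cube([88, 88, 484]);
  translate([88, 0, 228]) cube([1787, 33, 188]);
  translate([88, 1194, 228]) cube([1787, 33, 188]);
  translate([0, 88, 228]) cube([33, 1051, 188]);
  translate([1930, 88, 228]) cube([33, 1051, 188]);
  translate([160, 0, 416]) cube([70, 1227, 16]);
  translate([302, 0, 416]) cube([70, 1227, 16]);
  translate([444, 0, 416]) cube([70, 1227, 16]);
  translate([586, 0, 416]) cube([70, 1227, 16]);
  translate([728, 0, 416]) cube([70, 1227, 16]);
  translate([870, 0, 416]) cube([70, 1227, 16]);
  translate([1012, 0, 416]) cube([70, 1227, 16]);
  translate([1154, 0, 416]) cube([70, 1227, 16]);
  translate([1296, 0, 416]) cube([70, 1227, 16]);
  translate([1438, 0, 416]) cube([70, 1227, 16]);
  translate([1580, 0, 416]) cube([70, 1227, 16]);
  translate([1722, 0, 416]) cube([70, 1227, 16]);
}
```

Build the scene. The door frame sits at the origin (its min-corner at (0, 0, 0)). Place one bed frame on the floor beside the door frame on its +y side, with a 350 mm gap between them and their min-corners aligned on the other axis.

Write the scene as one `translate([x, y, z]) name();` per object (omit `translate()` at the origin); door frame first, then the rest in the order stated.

door_frame();
translate([0, 546, 0]) bed_frame();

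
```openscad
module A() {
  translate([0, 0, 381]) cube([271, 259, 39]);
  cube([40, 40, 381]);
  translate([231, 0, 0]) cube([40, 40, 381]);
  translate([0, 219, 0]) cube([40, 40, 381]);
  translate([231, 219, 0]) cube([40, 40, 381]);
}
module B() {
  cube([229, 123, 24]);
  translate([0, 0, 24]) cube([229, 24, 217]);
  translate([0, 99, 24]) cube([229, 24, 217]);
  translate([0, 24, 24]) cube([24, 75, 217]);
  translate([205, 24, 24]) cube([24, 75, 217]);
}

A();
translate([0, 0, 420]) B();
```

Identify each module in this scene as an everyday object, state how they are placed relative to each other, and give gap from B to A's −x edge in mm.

The open box's min-x is at 0; the stool's min-x is 0; gap = 0 mm.

A is a stool. B is an open box. The open box is on top of the stool. The gap from the open box to the stool's −x edge is 0 mm.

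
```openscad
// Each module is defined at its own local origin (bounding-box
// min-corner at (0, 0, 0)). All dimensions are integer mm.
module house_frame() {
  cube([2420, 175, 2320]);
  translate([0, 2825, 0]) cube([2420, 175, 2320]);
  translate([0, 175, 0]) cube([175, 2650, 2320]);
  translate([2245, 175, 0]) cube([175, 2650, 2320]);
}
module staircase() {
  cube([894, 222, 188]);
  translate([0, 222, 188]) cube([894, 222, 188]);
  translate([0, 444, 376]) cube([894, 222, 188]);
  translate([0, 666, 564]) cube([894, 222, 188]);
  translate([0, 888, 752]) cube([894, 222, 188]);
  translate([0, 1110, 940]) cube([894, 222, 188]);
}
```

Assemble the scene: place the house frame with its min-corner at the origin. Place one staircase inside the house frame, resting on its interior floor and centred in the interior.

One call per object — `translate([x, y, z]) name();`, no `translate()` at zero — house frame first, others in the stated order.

house_frame();
translate([763, 834, 0]) staircase();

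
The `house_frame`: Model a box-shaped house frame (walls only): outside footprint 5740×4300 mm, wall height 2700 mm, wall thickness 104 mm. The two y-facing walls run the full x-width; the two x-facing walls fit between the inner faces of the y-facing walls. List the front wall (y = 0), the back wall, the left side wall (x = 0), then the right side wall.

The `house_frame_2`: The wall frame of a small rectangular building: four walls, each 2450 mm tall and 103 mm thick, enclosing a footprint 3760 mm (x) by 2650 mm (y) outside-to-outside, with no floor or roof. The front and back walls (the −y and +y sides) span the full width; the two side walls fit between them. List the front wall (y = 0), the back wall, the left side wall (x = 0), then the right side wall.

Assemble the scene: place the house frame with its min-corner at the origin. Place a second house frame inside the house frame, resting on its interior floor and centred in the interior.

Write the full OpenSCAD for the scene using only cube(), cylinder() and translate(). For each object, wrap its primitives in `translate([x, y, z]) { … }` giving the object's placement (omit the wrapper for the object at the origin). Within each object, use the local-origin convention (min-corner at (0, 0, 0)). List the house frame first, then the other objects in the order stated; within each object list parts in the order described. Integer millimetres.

cube([5740, 104, 2700]);
translate([0, 4196, 0]) cube([5740, 104, 2700]);
translate([0, 104, 0]) cube([104, 4092, 2700]);
translate([5636, 104, 0]) cube([104, 4092, 2700]);
translate([990, 825, 0]) {
  cube([3760, 103, 2450]);
  translate([0, 2547, 0]) cube([3760, 103, 2450]);
  translate([0, 103, 0]) cube([103, 2444, 2450]);
  translate([3657, 103, 0]) cube([103, 2444, 2450]);
}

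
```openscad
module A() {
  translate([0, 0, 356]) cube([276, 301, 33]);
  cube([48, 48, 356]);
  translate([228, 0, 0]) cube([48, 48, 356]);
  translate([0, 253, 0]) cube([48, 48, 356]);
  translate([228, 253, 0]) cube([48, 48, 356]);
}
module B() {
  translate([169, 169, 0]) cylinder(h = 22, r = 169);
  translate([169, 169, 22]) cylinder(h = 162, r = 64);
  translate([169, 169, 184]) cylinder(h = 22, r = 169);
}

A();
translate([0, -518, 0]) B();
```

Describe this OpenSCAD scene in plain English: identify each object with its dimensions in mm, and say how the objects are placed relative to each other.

A is a simple wooden stool: a rectangular seat 276 mm (x) by 301 mm (y), 33 mm thick, top face at z = 389 mm, on four square legs, each 48×48 mm in cross-section. The legs rest on z = 0, each flush with a corner of the seat.

B is a spool: two coaxial disc flanges of radius 169 mm and thickness 22 mm, joined by a core cylinder of radius 64 mm and height 162 mm. The lower flange rests on z = 0 and the three cylinders share a vertical axis.

The spool is on the floor beside the stool on its −y side.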